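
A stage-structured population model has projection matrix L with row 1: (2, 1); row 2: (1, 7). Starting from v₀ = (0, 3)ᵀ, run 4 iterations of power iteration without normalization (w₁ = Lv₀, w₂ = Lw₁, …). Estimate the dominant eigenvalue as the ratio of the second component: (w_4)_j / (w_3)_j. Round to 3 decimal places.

w1 = Lv₀ = (2·0 + 1·3; 1·0 + 7·3) = (3, 21)
w2 = Lw1 = (2·3 + 1·21; 1·3 + 7·21) = (27, 150)
w3 = Lw2 = (204, 1077)
w4 = Lw3 = (1485, 7743)
Ratio at component: 7743 / 1077 = 7.189

7.189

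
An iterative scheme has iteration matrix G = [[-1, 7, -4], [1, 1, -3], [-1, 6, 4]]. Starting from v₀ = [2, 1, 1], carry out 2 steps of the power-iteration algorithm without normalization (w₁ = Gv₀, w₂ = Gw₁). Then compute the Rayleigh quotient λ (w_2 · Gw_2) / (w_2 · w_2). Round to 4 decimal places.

w1 = Gv₀ = (1, 0, 8)
w2 = Gw1 = (-33, -23, 31)
Gw2 = (-252, -149, 19)
w2·Gw2 = (-33)·(-252) + (-23)·(-149) + 31·19 = 12332; w2·w2 = (-33)·(-33) + (-23)·(-23) + 31·31 = 2579
λ ≈ 12332/2579 = 4.7817

4.7817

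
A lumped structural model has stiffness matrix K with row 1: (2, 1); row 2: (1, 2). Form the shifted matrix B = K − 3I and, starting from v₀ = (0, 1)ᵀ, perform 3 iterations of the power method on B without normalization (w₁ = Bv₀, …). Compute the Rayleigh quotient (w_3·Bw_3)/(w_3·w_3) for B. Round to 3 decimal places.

B = K − 3I has rows (-1, 1); (1, -1)
w1 = Bv₀ = ((-1)·0 + 1·1; 1·0 + (-1)·1) = (1, -1)
w2 = Bw1 = ((-1)·1 + 1·(-1); 1·1 + (-1)·(-1)) = (-2, 2)
w3 = Bw2 = (4, -4)
Bw3 = (-8, 8)
w3·Bw3 = -64; w3·w3 = 32; μ ≈ -64/32 = -2.000

-2.000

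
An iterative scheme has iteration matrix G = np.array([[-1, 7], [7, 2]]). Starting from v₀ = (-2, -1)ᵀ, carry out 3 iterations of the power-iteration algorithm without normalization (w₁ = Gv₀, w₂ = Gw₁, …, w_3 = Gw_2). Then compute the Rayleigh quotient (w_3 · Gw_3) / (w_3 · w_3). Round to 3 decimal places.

λ ≈ 6.482

w1 = Gv₀ = ((-1)·(-2) + 7·(-1); 7·(-2) + 2·(-1)) = (-5, -16)
w2 = Gw1 = ((-1)·(-5) + 7·(-16); 7·(-5) + 2·(-16)) = (-107, -67)
w3 = Gw2 = (-362, -883)
Gw3 = (-5819, -4300)
w3·Gw3 = (-362)·(-5819) + (-883)·(-4300) = 5903378; w3·w3 = (-362)·(-362) + (-883)·(-883) = 910733
λ ≈ 5903378/910733 = 6.482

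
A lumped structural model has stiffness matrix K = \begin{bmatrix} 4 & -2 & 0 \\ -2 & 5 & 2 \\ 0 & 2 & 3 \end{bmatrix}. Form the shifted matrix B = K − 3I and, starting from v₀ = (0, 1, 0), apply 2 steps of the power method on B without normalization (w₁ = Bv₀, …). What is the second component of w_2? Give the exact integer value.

B = K − 3I has rows (1, -2, 0); (-2, 2, 2); (0, 2, 0)
w1 = Bv₀ = (-2, 2, 2)
w2 = Bw1 = (-6, 12, 4)
Requested component of w2: 12

12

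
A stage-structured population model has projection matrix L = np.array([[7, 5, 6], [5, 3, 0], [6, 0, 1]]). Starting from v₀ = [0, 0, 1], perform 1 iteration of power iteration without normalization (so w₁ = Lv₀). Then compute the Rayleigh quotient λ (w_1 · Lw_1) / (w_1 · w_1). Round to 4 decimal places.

8.7838

w1 = Lv₀ = (6, 0, 1)
Lw1 = (48, 30, 37)
w1·Lw1 = 6·48 + 0·30 + 1·37 = 325; w1·w1 = 6·6 + 0·0 + 1·1 = 37
λ ≈ 325/37 = 8.7838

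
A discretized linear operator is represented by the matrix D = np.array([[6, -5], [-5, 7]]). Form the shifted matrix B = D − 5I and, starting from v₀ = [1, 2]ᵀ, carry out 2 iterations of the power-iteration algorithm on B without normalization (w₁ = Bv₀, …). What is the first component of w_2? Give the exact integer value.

-4

B = D − 5I has rows (1, -5); (-5, 2)
w1 = Bv₀ = (-9, -1)
w2 = Bw1 = (-4, 43)
Requested component of w2: -4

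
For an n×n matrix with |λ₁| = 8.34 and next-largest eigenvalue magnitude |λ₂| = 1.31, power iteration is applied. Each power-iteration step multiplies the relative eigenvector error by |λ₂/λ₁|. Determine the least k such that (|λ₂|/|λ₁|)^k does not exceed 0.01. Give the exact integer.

|λ₂/λ₁| = 1.31/8.34 = 0.15707
Need k ≥ ln(0.01) / ln(0.15707) = -4.6052 / -1.8510 ≈ 2.488
Smallest integer k satisfying the bound: 3

3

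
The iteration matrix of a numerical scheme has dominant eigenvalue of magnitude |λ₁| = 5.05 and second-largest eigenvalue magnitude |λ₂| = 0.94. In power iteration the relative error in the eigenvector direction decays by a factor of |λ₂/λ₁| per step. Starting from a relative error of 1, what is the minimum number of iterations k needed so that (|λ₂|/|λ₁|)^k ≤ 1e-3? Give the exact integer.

|λ₂/λ₁| = 0.94/5.05 = 0.18614
Need k ≥ ln(1e-3) / ln(0.18614) = -6.9078 / -1.6813 ≈ 4.109
Smallest integer k satisfying the bound: 5

5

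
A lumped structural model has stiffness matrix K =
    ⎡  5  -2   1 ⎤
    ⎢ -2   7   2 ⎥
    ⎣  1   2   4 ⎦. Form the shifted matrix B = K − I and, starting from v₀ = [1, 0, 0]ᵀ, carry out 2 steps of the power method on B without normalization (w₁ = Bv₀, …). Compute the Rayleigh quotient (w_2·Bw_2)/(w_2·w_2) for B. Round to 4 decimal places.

μ ≈ 6.6628

B = K − I has rows (4, -2, 1); (-2, 6, 2); (1, 2, 3)
w1 = Bv₀ = (4·1 + (-2)·0 + 1·0; (-2)·1 + 6·0 + 2·0; 1·1 + 2·0 + 3·0) = (4, -2, 1)
w2 = Bw1 = (4·4 + (-2)·(-2) + 1·1; (-2)·4 + 6·(-2) + 2·1; 1·4 + 2·(-2) + 3·1) = (21, -18, 3)
Bw2 = (123, -144, -6)
w2·Bw2 = 5157; w2·w2 = 774; μ ≈ 5157/774 = 6.6628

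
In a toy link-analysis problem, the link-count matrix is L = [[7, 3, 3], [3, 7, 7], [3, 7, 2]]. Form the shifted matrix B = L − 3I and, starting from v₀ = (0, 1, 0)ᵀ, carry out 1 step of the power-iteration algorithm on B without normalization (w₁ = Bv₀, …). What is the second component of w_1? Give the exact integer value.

B = L − 3I has rows (4, 3, 3); (3, 4, 7); (3, 7, -1)
w1 = Bv₀ = (3, 4, 7)
Requested component of w1: 4

4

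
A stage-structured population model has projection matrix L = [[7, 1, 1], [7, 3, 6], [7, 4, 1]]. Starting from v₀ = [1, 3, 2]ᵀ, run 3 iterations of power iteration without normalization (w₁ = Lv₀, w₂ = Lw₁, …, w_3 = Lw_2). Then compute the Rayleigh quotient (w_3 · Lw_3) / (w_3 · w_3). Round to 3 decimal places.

w1 = Lv₀ = (12, 28, 21)
w2 = Lw1 = (133, 294, 217)
w3 = Lw2 = (1442, 3115, 2324)
Lw3 = (15533, 33383, 24878)
w3·Lw3 = 1442·15533 + 3115·33383 + 2324·24878 = 184203103; w3·w3 = 1442·1442 + 3115·3115 + 2324·2324 = 17183565
λ ≈ 184203103/17183565 = 10.720

λ ≈ 10.720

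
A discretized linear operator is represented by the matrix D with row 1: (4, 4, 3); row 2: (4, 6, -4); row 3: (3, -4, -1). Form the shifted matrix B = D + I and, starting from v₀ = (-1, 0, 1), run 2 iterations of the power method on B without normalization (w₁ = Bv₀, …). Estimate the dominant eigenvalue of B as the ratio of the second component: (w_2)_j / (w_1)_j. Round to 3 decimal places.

μ ≈ 6.500

B = D + I has rows (5, 4, 3); (4, 7, -4); (3, -4, 0)
w1 = Bv₀ = (-2, -8, -3)
w2 = Bw1 = (-51, -52, 26)
Ratio: -52/-8 = 6.500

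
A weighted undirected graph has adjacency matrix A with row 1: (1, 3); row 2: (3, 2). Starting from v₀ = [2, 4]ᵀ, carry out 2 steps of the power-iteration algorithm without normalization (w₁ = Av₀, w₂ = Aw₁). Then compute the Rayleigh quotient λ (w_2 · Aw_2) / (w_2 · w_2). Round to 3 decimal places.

λ ≈ 4.537

w1 = Av₀ = (14, 14)
w2 = Aw1 = (56, 70)
Aw2 = (266, 308)
w2·Aw2 = 56·266 + 70·308 = 36456; w2·w2 = 56·56 + 70·70 = 8036
λ ≈ 36456/8036 = 4.537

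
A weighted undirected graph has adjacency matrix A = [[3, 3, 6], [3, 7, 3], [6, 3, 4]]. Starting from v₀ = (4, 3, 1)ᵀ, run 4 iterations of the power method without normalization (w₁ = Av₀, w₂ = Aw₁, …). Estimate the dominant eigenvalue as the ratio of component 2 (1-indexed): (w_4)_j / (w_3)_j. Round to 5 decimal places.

w1 = Av₀ = (27, 36, 37)
w2 = Aw1 = (411, 444, 418)
w3 = Aw2 = (5073, 5595, 5470)
w4 = Aw3 = (64824, 70794, 69103)
Ratio at component: 70794 / 5595 = 12.65308

λ ≈ 12.65308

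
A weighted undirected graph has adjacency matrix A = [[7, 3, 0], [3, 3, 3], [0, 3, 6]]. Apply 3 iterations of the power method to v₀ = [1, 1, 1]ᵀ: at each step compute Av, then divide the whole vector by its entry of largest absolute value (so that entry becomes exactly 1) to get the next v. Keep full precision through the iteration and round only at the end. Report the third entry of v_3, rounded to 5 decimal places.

0.79270

Av0 = (10.000000, 9.000000, 9.000000); divide by 10.000000 → v1 = (1.000000, 0.900000, 0.900000)
Av1 = (9.700000, 8.400000, 8.100000); divide by 9.700000 → v2 = (1.000000, 0.865979, 0.835052)
Av2 = (9.597938, 8.103093, 7.608247); divide by 9.597938 → v3 = (1.000000, 0.844253, 0.792696)
Requested entry of v3: 738/931 = 0.79270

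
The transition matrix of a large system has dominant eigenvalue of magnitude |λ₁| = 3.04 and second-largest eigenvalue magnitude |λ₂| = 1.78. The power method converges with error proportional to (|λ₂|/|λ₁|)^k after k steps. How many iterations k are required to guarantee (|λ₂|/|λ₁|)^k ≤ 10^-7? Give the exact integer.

31

|λ₂/λ₁| = 1.78/3.04 = 0.58553
Need k ≥ ln(10^-7) / ln(0.58553) = -16.1181 / -0.5352 ≈ 30.114
Smallest integer k satisfying the bound: 31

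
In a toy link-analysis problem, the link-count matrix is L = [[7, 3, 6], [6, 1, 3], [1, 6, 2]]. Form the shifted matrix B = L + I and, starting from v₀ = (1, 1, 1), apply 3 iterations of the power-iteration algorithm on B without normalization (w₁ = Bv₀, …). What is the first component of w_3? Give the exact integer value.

B = L + I has rows (8, 3, 6); (6, 2, 3); (1, 6, 3)
w1 = Bv₀ = (8·1 + 3·1 + 6·1; 6·1 + 2·1 + 3·1; 1·1 + 6·1 + 3·1) = (17, 11, 10)
w2 = Bw1 = (8·17 + 3·11 + 6·10; 6·17 + 2·11 + 3·10; 1·17 + 6·11 + 3·10) = (229, 154, 113)
w3 = Bw2 = (2972, 2021, 1492)
Requested component of w3: 2972

2972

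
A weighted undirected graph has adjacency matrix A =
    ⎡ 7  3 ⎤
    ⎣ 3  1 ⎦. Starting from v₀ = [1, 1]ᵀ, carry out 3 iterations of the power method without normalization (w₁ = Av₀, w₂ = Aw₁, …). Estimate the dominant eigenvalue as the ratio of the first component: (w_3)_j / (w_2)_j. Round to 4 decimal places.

w1 = Av₀ = (7·1 + 3·1; 3·1 + 1·1) = (10, 4)
w2 = Aw1 = (7·10 + 3·4; 3·10 + 1·4) = (82, 34)
w3 = Aw2 = (676, 280)
Ratio at component: 676 / 82 = 8.2439

8.2439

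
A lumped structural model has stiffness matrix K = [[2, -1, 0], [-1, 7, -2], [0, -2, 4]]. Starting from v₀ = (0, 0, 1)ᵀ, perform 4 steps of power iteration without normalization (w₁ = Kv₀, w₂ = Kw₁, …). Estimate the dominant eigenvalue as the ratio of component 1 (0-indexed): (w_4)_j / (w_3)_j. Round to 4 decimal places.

λ ≈ 8.3980

w1 = Kv₀ = (2·0 + (-1)·0 + 0·1; (-1)·0 + 7·0 + (-2)·1; 0·0 + (-2)·0 + 4·1) = (0, -2, 4)
w2 = Kw1 = (2·0 + (-1)·(-2) + 0·4; (-1)·0 + 7·(-2) + (-2)·4; 0·0 + (-2)·(-2) + 4·4) = (2, -22, 20)
w3 = Kw2 = (26, -196, 124)
w4 = Kw3 = (248, -1646, 888)
Ratio at component: -1646 / -196 = 8.3980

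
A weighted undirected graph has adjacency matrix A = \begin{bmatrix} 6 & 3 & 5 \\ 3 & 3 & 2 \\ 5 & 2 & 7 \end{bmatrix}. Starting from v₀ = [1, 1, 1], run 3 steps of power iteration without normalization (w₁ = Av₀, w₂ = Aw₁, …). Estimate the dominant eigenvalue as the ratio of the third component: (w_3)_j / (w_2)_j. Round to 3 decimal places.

12.859

w1 = Av₀ = (6·1 + 3·1 + 5·1; 3·1 + 3·1 + 2·1; 5·1 + 2·1 + 7·1) = (14, 8, 14)
w2 = Aw1 = (6·14 + 3·8 + 5·14; 3·14 + 3·8 + 2·14; 5·14 + 2·8 + 7·14) = (178, 94, 184)
w3 = Aw2 = (2270, 1184, 2366)
Ratio at component: 2366 / 184 = 12.859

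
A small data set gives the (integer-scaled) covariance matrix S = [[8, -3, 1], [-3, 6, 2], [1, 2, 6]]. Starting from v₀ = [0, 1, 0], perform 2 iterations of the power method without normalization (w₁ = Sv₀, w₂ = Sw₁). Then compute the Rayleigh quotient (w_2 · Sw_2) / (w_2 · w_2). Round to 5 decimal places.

9.91625

w1 = Sv₀ = (8·0 + (-3)·1 + 1·0; (-3)·0 + 6·1 + 2·0; 1·0 + 2·1 + 6·0) = (-3, 6, 2)
w2 = Sw1 = (8·(-3) + (-3)·6 + 1·2; (-3)·(-3) + 6·6 + 2·2; 1·(-3) + 2·6 + 6·2) = (-40, 49, 21)
Sw2 = (-446, 456, 184)
w2·Sw2 = (-40)·(-446) + 49·456 + 21·184 = 44048; w2·w2 = (-40)·(-40) + 49·49 + 21·21 = 4442
λ ≈ 44048/4442 = 9.91625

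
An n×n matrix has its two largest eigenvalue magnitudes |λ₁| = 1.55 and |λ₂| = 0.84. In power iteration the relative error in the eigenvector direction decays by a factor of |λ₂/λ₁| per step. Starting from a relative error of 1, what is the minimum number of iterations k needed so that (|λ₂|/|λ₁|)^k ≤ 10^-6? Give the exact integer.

|λ₂/λ₁| = 0.84/1.55 = 0.54194
Need k ≥ ln(10^-6) / ln(0.54194) = -13.8155 / -0.6126 ≈ 22.552
Smallest integer k satisfying the bound: 23

23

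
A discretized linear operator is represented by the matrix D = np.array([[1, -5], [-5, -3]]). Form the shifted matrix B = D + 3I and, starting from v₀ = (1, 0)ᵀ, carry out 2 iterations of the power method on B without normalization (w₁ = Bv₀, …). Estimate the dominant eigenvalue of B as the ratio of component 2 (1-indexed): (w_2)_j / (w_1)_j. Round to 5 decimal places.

B = D + 3I has rows (4, -5); (-5, 0)
w1 = Bv₀ = (4·1 + (-5)·0; (-5)·1 + 0·0) = (4, -5)
w2 = Bw1 = (4·4 + (-5)·(-5); (-5)·4 + 0·(-5)) = (41, -20)
Ratio: -20/-5 = 4.00000

4.00000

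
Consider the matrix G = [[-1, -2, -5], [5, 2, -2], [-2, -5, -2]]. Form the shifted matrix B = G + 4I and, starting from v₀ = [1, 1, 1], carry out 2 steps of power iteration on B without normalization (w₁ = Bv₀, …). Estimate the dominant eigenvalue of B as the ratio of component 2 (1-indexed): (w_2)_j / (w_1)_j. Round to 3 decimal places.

B = G + 4I has rows (3, -2, -5); (5, 6, -2); (-2, -5, 2)
w1 = Bv₀ = (-4, 9, -5)
w2 = Bw1 = (-5, 44, -47)
Ratio: 44/9 = 4.889

μ ≈ 4.889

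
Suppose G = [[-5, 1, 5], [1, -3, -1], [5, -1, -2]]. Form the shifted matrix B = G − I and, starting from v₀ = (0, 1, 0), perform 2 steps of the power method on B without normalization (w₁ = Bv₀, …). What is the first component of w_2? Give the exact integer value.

-15

B = G − I has rows (-6, 1, 5); (1, -4, -1); (5, -1, -3)
w1 = Bv₀ = (1, -4, -1)
w2 = Bw1 = (-15, 18, 12)
Requested component of w2: -15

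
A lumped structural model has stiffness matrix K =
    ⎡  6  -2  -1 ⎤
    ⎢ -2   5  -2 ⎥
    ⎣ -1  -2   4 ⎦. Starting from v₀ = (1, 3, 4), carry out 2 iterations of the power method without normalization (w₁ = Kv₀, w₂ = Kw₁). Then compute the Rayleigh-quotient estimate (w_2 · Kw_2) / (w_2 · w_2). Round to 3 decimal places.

6.449

w1 = Kv₀ = (6·1 + (-2)·3 + (-1)·4; (-2)·1 + 5·3 + (-2)·4; (-1)·1 + (-2)·3 + 4·4) = (-4, 5, 9)
w2 = Kw1 = (6·(-4) + (-2)·5 + (-1)·9; (-2)·(-4) + 5·5 + (-2)·9; (-1)·(-4) + (-2)·5 + 4·9) = (-43, 15, 30)
Kw2 = (-318, 101, 133)
w2·Kw2 = (-43)·(-318) + 15·101 + 30·133 = 19179; w2·w2 = (-43)·(-43) + 15·15 + 30·30 = 2974
λ ≈ 19179/2974 = 6.449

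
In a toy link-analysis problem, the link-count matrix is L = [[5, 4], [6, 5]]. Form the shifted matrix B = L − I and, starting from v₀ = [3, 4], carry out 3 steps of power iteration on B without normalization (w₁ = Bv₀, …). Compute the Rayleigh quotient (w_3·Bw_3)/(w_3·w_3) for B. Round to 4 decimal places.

8.8991

B = L − I has rows (4, 4); (6, 4)
w1 = Bv₀ = (4·3 + 4·4; 6·3 + 4·4) = (28, 34)
w2 = Bw1 = (4·28 + 4·34; 6·28 + 4·34) = (248, 304)
w3 = Bw2 = (2208, 2704)
Bw3 = (19648, 24064)
w3·Bw3 = 108451840; w3·w3 = 12186880; μ ≈ 108451840/12186880 = 8.8991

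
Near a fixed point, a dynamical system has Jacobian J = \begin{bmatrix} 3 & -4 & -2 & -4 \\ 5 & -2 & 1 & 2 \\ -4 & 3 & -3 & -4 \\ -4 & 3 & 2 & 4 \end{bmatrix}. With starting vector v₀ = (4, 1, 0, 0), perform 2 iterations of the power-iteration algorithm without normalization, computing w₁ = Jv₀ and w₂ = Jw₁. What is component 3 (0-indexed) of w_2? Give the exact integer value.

-56

w1 = Jv₀ = (8, 18, -13, -13)
w2 = Jw1 = (30, -35, 113, -56)
The requested component of w2 is -56.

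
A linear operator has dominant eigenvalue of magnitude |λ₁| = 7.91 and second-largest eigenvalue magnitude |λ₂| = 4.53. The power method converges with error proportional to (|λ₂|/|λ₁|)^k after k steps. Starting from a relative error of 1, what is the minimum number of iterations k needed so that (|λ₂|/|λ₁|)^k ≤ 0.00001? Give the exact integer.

21

|λ₂/λ₁| = 4.53/7.91 = 0.57269
Need k ≥ ln(0.00001) / ln(0.57269) = -11.5129 / -0.5574 ≈ 20.654
Smallest integer k satisfying the bound: 21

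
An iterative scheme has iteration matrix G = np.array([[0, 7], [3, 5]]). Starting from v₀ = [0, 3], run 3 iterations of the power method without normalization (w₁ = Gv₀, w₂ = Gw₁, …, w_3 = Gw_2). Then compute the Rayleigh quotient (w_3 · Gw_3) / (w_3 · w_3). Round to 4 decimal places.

w1 = Gv₀ = (0·0 + 7·3; 3·0 + 5·3) = (21, 15)
w2 = Gw1 = (0·21 + 7·15; 3·21 + 5·15) = (105, 138)
w3 = Gw2 = (966, 1005)
Gw3 = (7035, 7923)
w3·Gw3 = 966·7035 + 1005·7923 = 14758425; w3·w3 = 966·966 + 1005·1005 = 1943181
λ ≈ 14758425/1943181 = 7.5950

7.5950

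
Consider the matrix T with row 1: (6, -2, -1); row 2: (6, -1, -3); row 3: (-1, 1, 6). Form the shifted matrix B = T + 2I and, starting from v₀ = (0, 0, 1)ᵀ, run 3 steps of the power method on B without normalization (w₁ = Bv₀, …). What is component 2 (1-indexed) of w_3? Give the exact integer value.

B = T + 2I has rows (8, -2, -1); (6, 1, -3); (-1, 1, 8)
w1 = Bv₀ = (-1, -3, 8)
w2 = Bw1 = (-10, -33, 62)
w3 = Bw2 = (-76, -279, 473)
Requested component of w3: -279

-279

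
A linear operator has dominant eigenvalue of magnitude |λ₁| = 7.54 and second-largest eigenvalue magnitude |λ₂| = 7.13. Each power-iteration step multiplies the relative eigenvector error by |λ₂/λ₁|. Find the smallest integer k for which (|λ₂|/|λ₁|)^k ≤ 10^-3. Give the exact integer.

124

|λ₂/λ₁| = 7.13/7.54 = 0.94562
Need k ≥ ln(10^-3) / ln(0.94562) = -6.9078 / -0.0559 ≈ 123.549
Smallest integer k satisfying the bound: 124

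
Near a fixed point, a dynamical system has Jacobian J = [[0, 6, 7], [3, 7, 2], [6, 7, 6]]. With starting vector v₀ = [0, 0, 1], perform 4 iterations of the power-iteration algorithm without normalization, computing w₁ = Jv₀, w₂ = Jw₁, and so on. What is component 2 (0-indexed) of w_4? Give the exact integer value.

17511

w1 = Jv₀ = (7, 2, 6)
w2 = Jw1 = (54, 47, 92)
w3 = Jw2 = (926, 675, 1205)
w4 = Jw3 = (12485, 9913, 17511)
The requested component of w4 is 17511.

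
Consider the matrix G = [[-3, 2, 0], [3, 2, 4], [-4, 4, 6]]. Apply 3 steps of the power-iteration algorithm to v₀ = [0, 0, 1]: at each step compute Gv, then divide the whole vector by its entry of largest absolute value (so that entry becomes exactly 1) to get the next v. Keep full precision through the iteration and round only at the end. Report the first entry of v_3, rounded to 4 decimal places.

0.0980

Gv0 = (0.00000, 4.00000, 6.00000); divide by 6.00000 → v1 = (0.00000, 0.66667, 1.00000)
Gv1 = (1.33333, 5.33333, 8.66667); divide by 8.66667 → v2 = (0.15385, 0.61538, 1.00000)
Gv2 = (0.76923, 5.69231, 7.84615); divide by 7.84615 → v3 = (0.09804, 0.72549, 1.00000)
Requested entry of v3: 40/408 = 0.0980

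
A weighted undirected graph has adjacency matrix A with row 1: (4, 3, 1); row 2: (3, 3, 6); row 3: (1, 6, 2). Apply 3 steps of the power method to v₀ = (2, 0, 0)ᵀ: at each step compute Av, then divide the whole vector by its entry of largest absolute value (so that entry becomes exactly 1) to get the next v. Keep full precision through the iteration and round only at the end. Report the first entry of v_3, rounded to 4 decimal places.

0.6898

Av0 = (8.00000, 6.00000, 2.00000); divide by 8.00000 → v1 = (1.00000, 0.75000, 0.25000)
Av1 = (6.50000, 6.75000, 6.00000); divide by 6.75000 → v2 = (0.96296, 1.00000, 0.88889)
Av2 = (7.74074, 11.22222, 8.74074); divide by 11.22222 → v3 = (0.68977, 1.00000, 0.77888)
Requested entry of v3: 418/606 = 0.6898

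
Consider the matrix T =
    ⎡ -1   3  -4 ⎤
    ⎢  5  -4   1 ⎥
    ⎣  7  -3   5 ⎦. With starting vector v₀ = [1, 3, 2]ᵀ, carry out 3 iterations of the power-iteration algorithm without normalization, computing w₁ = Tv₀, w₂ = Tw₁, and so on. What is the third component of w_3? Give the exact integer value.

w1 = Tv₀ = (0, -5, 8)
w2 = Tw1 = (-47, 28, 55)
w3 = Tw2 = (-89, -292, -138)
The requested component of w3 is -138.

-138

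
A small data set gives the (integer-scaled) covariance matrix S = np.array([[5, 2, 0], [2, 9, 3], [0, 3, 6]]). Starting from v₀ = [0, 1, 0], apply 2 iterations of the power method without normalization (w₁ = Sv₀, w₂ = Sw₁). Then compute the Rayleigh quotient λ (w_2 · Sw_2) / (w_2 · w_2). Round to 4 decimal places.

w1 = Sv₀ = (2, 9, 3)
w2 = Sw1 = (28, 94, 45)
Sw2 = (328, 1037, 552)
w2·Sw2 = 28·328 + 94·1037 + 45·552 = 131502; w2·w2 = 28·28 + 94·94 + 45·45 = 11645
λ ≈ 131502/11645 = 11.2926

11.2926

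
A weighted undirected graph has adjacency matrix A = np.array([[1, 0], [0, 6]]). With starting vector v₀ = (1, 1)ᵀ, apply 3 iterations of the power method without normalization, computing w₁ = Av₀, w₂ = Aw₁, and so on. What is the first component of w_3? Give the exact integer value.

1

w1 = Av₀ = (1·1 + 0·1; 0·1 + 6·1) = (1, 6)
w2 = Aw1 = (1·1 + 0·6; 0·1 + 6·6) = (1, 36)
w3 = Aw2 = (1, 216)
The requested component of w3 is 1.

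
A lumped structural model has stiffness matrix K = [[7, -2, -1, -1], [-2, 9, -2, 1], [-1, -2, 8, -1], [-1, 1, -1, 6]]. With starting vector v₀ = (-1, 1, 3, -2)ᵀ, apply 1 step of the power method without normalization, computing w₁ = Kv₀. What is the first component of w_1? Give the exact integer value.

-10

w1 = Kv₀ = (7·(-1) + (-2)·1 + (-1)·3 + (-1)·(-2); (-2)·(-1) + 9·1 + (-2)·3 + 1·(-2); (-1)·(-1) + (-2)·1 + 8·3 + (-1)·(-2); (-1)·(-1) + 1·1 + (-1)·3 + 6·(-2)) = (-10, 3, 25, -13)
The requested component of w1 is -10.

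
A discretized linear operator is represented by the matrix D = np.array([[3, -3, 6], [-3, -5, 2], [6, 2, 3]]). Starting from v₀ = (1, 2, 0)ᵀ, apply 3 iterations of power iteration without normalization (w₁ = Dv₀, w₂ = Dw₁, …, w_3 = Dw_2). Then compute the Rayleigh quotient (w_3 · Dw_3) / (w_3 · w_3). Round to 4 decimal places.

w1 = Dv₀ = (-3, -13, 10)
w2 = Dw1 = (90, 94, -14)
w3 = Dw2 = (-96, -768, 686)
Dw3 = (6132, 5500, -54)
w3·Dw3 = (-96)·6132 + (-768)·5500 + 686·(-54) = -4849716; w3·w3 = (-96)·(-96) + (-768)·(-768) + 686·686 = 1069636
λ ≈ -4849716/1069636 = -4.5340

λ ≈ -4.5340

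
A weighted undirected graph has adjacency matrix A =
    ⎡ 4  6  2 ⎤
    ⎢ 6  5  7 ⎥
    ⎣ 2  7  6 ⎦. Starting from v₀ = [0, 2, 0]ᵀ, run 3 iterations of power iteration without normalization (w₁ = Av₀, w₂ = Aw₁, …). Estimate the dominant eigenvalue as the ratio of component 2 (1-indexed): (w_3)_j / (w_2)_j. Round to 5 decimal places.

w1 = Av₀ = (4·0 + 6·2 + 2·0; 6·0 + 5·2 + 7·0; 2·0 + 7·2 + 6·0) = (12, 10, 14)
w2 = Aw1 = (4·12 + 6·10 + 2·14; 6·12 + 5·10 + 7·14; 2·12 + 7·10 + 6·14) = (136, 220, 178)
w3 = Aw2 = (2220, 3162, 2880)
Ratio at component: 3162 / 220 = 14.37273

λ ≈ 14.37273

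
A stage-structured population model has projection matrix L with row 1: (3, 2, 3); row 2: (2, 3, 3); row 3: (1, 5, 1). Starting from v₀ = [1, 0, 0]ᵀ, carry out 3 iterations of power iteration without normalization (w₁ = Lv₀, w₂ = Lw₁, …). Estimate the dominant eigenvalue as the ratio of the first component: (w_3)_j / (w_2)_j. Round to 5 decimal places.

w1 = Lv₀ = (3, 2, 1)
w2 = Lw1 = (16, 15, 14)
w3 = Lw2 = (120, 119, 105)
Ratio at component: 120 / 16 = 7.50000

λ ≈ 7.50000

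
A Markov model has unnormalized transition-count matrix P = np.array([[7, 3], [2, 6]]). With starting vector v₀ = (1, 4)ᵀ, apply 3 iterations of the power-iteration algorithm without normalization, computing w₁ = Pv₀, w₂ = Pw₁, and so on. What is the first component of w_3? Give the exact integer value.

w1 = Pv₀ = (19, 26)
w2 = Pw1 = (211, 194)
w3 = Pw2 = (2059, 1586)
The requested component of w3 is 2059.

2059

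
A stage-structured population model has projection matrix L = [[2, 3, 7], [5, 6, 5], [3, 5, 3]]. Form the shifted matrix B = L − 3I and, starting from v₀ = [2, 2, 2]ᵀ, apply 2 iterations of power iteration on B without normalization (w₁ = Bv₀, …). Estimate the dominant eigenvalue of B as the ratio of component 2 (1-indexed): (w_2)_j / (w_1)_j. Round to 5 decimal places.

B = L − 3I has rows (-1, 3, 7); (5, 3, 5); (3, 5, 0)
w1 = Bv₀ = ((-1)·2 + 3·2 + 7·2; 5·2 + 3·2 + 5·2; 3·2 + 5·2 + 0·2) = (18, 26, 16)
w2 = Bw1 = ((-1)·18 + 3·26 + 7·16; 5·18 + 3·26 + 5·16; 3·18 + 5·26 + 0·16) = (172, 248, 184)
Ratio: 248/26 = 9.53846

μ ≈ 9.53846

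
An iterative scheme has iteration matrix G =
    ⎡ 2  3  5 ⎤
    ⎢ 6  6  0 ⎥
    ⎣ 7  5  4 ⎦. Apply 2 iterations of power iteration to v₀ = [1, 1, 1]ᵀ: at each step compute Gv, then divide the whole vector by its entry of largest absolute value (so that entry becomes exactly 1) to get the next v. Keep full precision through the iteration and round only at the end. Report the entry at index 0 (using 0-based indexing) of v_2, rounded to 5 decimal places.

0.70103

Gv0 = (10.000000, 12.000000, 16.000000); divide by 16.000000 → v1 = (0.625000, 0.750000, 1.000000)
Gv1 = (8.500000, 8.250000, 12.125000); divide by 12.125000 → v2 = (0.701031, 0.680412, 1.000000)
Requested entry of v2: 136/194 = 0.70103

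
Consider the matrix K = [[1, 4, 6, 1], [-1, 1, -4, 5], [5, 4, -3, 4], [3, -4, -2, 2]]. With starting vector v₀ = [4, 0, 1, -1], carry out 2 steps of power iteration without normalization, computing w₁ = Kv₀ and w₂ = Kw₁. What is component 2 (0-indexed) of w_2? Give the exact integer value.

w1 = Kv₀ = (1·4 + 4·0 + 6·1 + 1·(-1); (-1)·4 + 1·0 + (-4)·1 + 5·(-1); 5·4 + 4·0 + (-3)·1 + 4·(-1); 3·4 + (-4)·0 + (-2)·1 + 2·(-1)) = (9, -13, 13, 8)
w2 = Kw1 = (1·9 + 4·(-13) + 6·13 + 1·8; (-1)·9 + 1·(-13) + (-4)·13 + 5·8; 5·9 + 4·(-13) + (-3)·13 + 4·8; 3·9 + (-4)·(-13) + (-2)·13 + 2·8) = (43, -34, -14, 69)
The requested component of w2 is -14.

-14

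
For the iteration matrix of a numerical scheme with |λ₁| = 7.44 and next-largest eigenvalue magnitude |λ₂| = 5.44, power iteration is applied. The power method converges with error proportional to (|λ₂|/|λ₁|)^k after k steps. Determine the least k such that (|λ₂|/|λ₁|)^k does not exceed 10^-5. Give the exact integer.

37

|λ₂/λ₁| = 5.44/7.44 = 0.73118
Need k ≥ ln(10^-5) / ln(0.73118) = -11.5129 / -0.3131 ≈ 36.772
Smallest integer k satisfying the bound: 37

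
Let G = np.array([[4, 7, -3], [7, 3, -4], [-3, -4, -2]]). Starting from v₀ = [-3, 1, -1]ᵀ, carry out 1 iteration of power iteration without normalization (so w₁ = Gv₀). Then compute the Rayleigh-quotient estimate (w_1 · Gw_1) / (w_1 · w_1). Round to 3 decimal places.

7.092

w1 = Gv₀ = (4·(-3) + 7·1 + (-3)·(-1); 7·(-3) + 3·1 + (-4)·(-1); (-3)·(-3) + (-4)·1 + (-2)·(-1)) = (-2, -14, 7)
Gw1 = (-127, -84, 48)
w1·Gw1 = (-2)·(-127) + (-14)·(-84) + 7·48 = 1766; w1·w1 = (-2)·(-2) + (-14)·(-14) + 7·7 = 249
λ ≈ 1766/249 = 7.092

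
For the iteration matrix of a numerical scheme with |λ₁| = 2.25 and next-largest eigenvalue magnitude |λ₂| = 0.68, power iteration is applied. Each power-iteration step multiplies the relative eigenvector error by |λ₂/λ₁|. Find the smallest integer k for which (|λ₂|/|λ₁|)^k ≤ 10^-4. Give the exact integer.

8

|λ₂/λ₁| = 0.68/2.25 = 0.30222
Need k ≥ ln(10^-4) / ln(0.30222) = -9.2103 / -1.1966 ≈ 7.697
Smallest integer k satisfying the bound: 8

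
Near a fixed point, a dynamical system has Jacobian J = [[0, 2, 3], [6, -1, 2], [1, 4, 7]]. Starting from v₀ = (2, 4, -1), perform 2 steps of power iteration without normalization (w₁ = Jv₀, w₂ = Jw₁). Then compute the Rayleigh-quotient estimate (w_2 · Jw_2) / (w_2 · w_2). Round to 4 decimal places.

λ ≈ 9.1976

w1 = Jv₀ = (5, 6, 11)
w2 = Jw1 = (45, 46, 106)
Jw2 = (410, 436, 971)
w2·Jw2 = 45·410 + 46·436 + 106·971 = 141432; w2·w2 = 45·45 + 46·46 + 106·106 = 15377
λ ≈ 141432/15377 = 9.1976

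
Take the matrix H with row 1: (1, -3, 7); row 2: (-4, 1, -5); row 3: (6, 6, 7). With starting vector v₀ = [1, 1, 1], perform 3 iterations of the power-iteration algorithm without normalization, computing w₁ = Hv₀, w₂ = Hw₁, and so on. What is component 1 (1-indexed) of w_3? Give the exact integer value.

1336

w1 = Hv₀ = (5, -8, 19)
w2 = Hw1 = (162, -123, 115)
w3 = Hw2 = (1336, -1346, 1039)
The requested component of w3 is 1336.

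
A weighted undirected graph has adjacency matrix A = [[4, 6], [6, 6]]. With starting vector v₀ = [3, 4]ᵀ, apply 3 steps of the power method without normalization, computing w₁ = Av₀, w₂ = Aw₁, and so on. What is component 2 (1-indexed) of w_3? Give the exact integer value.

5184

w1 = Av₀ = (4·3 + 6·4; 6·3 + 6·4) = (36, 42)
w2 = Aw1 = (4·36 + 6·42; 6·36 + 6·42) = (396, 468)
w3 = Aw2 = (4392, 5184)
The requested component of w3 is 5184.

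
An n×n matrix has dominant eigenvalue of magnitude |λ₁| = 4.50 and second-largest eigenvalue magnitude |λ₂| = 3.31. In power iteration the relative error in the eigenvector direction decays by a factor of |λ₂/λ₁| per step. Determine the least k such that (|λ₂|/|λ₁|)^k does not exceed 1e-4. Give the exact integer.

|λ₂/λ₁| = 3.31/4.50 = 0.73556
Need k ≥ ln(1e-4) / ln(0.73556) = -9.2103 / -0.3071 ≈ 29.988
Smallest integer k satisfying the bound: 30

30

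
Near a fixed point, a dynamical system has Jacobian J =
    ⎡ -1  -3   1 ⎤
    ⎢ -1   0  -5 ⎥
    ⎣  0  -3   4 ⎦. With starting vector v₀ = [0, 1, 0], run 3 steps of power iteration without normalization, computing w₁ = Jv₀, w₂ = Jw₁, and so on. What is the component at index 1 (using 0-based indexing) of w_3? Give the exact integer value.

w1 = Jv₀ = (-3, 0, -3)
w2 = Jw1 = (0, 18, -12)
w3 = Jw2 = (-66, 60, -102)
The requested component of w3 is 60.

60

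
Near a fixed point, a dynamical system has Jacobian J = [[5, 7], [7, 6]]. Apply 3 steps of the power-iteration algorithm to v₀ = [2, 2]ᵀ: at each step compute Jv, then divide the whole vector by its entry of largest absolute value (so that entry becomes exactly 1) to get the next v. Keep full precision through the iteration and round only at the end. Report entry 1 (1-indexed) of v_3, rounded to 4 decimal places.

Jv0 = (24.00000, 26.00000); divide by 26.00000 → v1 = (0.92308, 1.00000)
Jv1 = (11.61538, 12.46154); divide by 12.46154 → v2 = (0.93210, 1.00000)
Jv2 = (11.66049, 12.52469); divide by 12.52469 → v3 = (0.93100, 1.00000)
Requested entry of v3: 3778/4058 = 0.9310

0.9310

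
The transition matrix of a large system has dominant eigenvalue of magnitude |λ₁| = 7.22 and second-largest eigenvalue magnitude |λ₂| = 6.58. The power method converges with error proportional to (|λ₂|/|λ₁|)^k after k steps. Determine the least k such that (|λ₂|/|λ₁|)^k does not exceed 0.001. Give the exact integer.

|λ₂/λ₁| = 6.58/7.22 = 0.91136
Need k ≥ ln(0.001) / ln(0.91136) = -6.9078 / -0.0928 ≈ 74.421
Smallest integer k satisfying the bound: 75

75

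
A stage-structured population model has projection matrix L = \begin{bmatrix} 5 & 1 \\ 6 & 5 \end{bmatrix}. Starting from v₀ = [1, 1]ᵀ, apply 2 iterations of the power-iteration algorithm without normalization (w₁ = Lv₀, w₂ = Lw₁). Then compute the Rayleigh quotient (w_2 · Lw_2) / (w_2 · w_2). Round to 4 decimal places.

w1 = Lv₀ = (6, 11)
w2 = Lw1 = (41, 91)
Lw2 = (296, 701)
w2·Lw2 = 41·296 + 91·701 = 75927; w2·w2 = 41·41 + 91·91 = 9962
λ ≈ 75927/9962 = 7.6217

λ ≈ 7.6217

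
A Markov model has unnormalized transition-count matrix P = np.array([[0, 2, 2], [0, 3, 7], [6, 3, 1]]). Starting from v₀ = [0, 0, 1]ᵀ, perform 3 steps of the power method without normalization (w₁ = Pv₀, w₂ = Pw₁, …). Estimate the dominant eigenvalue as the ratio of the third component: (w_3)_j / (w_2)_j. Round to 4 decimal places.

w1 = Pv₀ = (0·0 + 2·0 + 2·1; 0·0 + 3·0 + 7·1; 6·0 + 3·0 + 1·1) = (2, 7, 1)
w2 = Pw1 = (0·2 + 2·7 + 2·1; 0·2 + 3·7 + 7·1; 6·2 + 3·7 + 1·1) = (16, 28, 34)
w3 = Pw2 = (124, 322, 214)
Ratio at component: 214 / 34 = 6.2941

λ ≈ 6.2941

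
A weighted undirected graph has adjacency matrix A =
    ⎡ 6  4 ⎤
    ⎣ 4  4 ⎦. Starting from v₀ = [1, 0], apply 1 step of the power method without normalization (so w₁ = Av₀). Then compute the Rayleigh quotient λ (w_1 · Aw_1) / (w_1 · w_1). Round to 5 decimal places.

w1 = Av₀ = (6, 4)
Aw1 = (52, 40)
w1·Aw1 = 6·52 + 4·40 = 472; w1·w1 = 6·6 + 4·4 = 52
λ ≈ 472/52 = 9.07692

9.07692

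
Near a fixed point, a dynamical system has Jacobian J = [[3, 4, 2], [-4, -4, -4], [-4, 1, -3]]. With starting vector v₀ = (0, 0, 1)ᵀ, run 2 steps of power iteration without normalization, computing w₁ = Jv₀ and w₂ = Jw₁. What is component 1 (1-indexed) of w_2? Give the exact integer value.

w1 = Jv₀ = (3·0 + 4·0 + 2·1; (-4)·0 + (-4)·0 + (-4)·1; (-4)·0 + 1·0 + (-3)·1) = (2, -4, -3)
w2 = Jw1 = (3·2 + 4·(-4) + 2·(-3); (-4)·2 + (-4)·(-4) + (-4)·(-3); (-4)·2 + 1·(-4) + (-3)·(-3)) = (-16, 20, -3)
The requested component of w2 is -16.

-16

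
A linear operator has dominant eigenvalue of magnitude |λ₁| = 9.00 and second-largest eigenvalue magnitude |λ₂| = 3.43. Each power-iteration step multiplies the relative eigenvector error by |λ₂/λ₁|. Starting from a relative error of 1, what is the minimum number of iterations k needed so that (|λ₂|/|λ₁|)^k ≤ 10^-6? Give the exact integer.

15

|λ₂/λ₁| = 3.43/9.00 = 0.38111
Need k ≥ ln(10^-6) / ln(0.38111) = -13.8155 / -0.9647 ≈ 14.322
Smallest integer k satisfying the bound: 15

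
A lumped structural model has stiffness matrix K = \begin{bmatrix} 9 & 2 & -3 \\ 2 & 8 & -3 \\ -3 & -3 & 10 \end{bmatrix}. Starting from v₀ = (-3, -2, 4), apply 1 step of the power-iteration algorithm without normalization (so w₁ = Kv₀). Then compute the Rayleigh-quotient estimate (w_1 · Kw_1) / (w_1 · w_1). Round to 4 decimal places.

w1 = Kv₀ = (9·(-3) + 2·(-2) + (-3)·4; 2·(-3) + 8·(-2) + (-3)·4; (-3)·(-3) + (-3)·(-2) + 10·4) = (-43, -34, 55)
Kw1 = (-620, -523, 781)
w1·Kw1 = (-43)·(-620) + (-34)·(-523) + 55·781 = 87397; w1·w1 = (-43)·(-43) + (-34)·(-34) + 55·55 = 6030
λ ≈ 87397/6030 = 14.4937

λ ≈ 14.4937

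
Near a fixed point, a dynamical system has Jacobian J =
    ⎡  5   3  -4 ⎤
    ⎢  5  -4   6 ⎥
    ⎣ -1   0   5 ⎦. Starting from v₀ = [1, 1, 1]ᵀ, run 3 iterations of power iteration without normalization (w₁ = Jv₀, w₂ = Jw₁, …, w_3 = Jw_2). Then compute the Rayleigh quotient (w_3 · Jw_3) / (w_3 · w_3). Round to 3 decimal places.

3.405

w1 = Jv₀ = (5·1 + 3·1 + (-4)·1; 5·1 + (-4)·1 + 6·1; (-1)·1 + 0·1 + 5·1) = (4, 7, 4)
w2 = Jw1 = (5·4 + 3·7 + (-4)·4; 5·4 + (-4)·7 + 6·4; (-1)·4 + 0·7 + 5·4) = (25, 16, 16)
w3 = Jw2 = (109, 157, 55)
Jw3 = (796, 247, 166)
w3·Jw3 = 109·796 + 157·247 + 55·166 = 134673; w3·w3 = 109·109 + 157·157 + 55·55 = 39555
λ ≈ 134673/39555 = 3.405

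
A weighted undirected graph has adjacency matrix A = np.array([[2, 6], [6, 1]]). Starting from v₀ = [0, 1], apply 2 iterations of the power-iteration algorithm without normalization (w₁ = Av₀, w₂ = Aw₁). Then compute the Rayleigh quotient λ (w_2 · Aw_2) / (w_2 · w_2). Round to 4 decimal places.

λ ≈ 5.9120

w1 = Av₀ = (2·0 + 6·1; 6·0 + 1·1) = (6, 1)
w2 = Aw1 = (2·6 + 6·1; 6·6 + 1·1) = (18, 37)
Aw2 = (258, 145)
w2·Aw2 = 18·258 + 37·145 = 10009; w2·w2 = 18·18 + 37·37 = 1693
λ ≈ 10009/1693 = 5.9120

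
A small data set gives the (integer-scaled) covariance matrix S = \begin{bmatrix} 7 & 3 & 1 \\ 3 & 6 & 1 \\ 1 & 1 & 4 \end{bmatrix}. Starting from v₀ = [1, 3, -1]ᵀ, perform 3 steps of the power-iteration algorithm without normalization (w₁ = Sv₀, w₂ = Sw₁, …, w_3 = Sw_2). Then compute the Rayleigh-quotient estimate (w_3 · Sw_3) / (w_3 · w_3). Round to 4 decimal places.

9.8688

w1 = Sv₀ = (7·1 + 3·3 + 1·(-1); 3·1 + 6·3 + 1·(-1); 1·1 + 1·3 + 4·(-1)) = (15, 20, 0)
w2 = Sw1 = (7·15 + 3·20 + 1·0; 3·15 + 6·20 + 1·0; 1·15 + 1·20 + 4·0) = (165, 165, 35)
w3 = Sw2 = (1685, 1520, 470)
Sw3 = (16825, 14645, 5085)
w3·Sw3 = 1685·16825 + 1520·14645 + 470·5085 = 53000475; w3·w3 = 1685·1685 + 1520·1520 + 470·470 = 5370525
λ ≈ 53000475/5370525 = 9.8688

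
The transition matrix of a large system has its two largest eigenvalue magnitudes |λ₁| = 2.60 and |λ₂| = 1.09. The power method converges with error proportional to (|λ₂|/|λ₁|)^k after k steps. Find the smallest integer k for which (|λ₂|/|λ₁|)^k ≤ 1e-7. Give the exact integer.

|λ₂/λ₁| = 1.09/2.60 = 0.41923
Need k ≥ ln(1e-7) / ln(0.41923) = -16.1181 / -0.8693 ≈ 18.541
Smallest integer k satisfying the bound: 19

19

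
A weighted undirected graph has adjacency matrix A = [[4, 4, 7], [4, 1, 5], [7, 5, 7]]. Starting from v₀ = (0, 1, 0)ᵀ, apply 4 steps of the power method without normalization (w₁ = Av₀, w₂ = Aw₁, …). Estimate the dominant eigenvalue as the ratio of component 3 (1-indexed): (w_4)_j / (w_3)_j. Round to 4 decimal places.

15.4575

w1 = Av₀ = (4·0 + 4·1 + 7·0; 4·0 + 1·1 + 5·0; 7·0 + 5·1 + 7·0) = (4, 1, 5)
w2 = Aw1 = (4·4 + 4·1 + 7·5; 4·4 + 1·1 + 5·5; 7·4 + 5·1 + 7·5) = (55, 42, 68)
w3 = Aw2 = (864, 602, 1071)
w4 = Aw3 = (13361, 9413, 16555)
Ratio at component: 16555 / 1071 = 15.4575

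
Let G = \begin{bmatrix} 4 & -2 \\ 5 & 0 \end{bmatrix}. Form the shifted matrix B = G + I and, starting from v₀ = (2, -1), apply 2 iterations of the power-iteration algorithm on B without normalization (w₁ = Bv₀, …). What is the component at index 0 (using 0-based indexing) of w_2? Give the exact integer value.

B = G + I has rows (5, -2); (5, 1)
w1 = Bv₀ = (12, 9)
w2 = Bw1 = (42, 69)
Requested component of w2: 42

42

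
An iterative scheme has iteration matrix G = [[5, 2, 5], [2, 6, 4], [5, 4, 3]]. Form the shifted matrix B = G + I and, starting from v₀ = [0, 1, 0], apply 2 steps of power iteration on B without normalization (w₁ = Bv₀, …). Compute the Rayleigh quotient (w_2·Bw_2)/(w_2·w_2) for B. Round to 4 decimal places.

B = G + I has rows (6, 2, 5); (2, 7, 4); (5, 4, 4)
w1 = Bv₀ = (2, 7, 4)
w2 = Bw1 = (46, 69, 54)
Bw2 = (684, 791, 722)
w2·Bw2 = 125031; w2·w2 = 9793; μ ≈ 125031/9793 = 12.7674

μ ≈ 12.7674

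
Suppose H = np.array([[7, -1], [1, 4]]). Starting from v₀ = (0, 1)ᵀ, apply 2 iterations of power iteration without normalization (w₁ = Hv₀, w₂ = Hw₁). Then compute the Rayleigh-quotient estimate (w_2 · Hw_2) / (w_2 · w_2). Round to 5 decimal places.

5.04913

w1 = Hv₀ = (-1, 4)
w2 = Hw1 = (-11, 15)
Hw2 = (-92, 49)
w2·Hw2 = (-11)·(-92) + 15·49 = 1747; w2·w2 = (-11)·(-11) + 15·15 = 346
λ ≈ 1747/346 = 5.04913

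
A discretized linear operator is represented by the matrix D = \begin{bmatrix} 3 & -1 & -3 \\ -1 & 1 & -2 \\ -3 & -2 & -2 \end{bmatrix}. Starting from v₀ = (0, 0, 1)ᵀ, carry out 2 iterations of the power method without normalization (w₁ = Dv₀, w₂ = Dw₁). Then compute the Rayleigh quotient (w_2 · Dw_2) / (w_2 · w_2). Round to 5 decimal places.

λ ≈ -2.46984

w1 = Dv₀ = (3·0 + (-1)·0 + (-3)·1; (-1)·0 + 1·0 + (-2)·1; (-3)·0 + (-2)·0 + (-2)·1) = (-3, -2, -2)
w2 = Dw1 = (3·(-3) + (-1)·(-2) + (-3)·(-2); (-1)·(-3) + 1·(-2) + (-2)·(-2); (-3)·(-3) + (-2)·(-2) + (-2)·(-2)) = (-1, 5, 17)
Dw2 = (-59, -28, -41)
w2·Dw2 = (-1)·(-59) + 5·(-28) + 17·(-41) = -778; w2·w2 = (-1)·(-1) + 5·5 + 17·17 = 315
λ ≈ -778/315 = -2.46984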